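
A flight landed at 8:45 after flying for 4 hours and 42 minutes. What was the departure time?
Starting time: 8:45 = 525 total minutes past 12:00
Subtracting: 4 hours and 42 minutes = 282 minutes
525 - 282 = 243 minutes
= 4 hours and 3 minutes past 12:00 = 4:03

Final answer: 4:03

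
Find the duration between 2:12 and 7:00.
From 2:12 to 7:00:
(7 x 60 + 0) - (2 x 60 + 12) = 420 - 132 = 288 minutes
= 4 hours and 48 minutes

Final answer: 4 hours and 48 minutes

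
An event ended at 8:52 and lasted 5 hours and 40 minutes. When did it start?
Starting time: 8:52 = 532 total minutes past 12:00
Subtracting: 5 hours and 40 minutes = 340 minutes
532 - 340 = 192 minutes
= 3 hours and 12 minutes past 12:00 = 3:12

Final answer: 3:12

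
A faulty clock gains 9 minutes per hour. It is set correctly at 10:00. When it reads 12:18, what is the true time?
For every 60 true minutes, the faulty clock advances 69 minutes, so 1 faulty-clock minute corresponds to 60/69 true minutes.
From 10:00 to 12:18 on the faulty dial is 138 minutes.
True elapsed: 138 x 60/69 = 120 minutes = 2 hours.
True time: 10:00 + 2 hours = 12:00.

Final answer: 12:00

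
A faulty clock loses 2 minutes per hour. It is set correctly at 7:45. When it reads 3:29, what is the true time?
For every 60 true minutes, the faulty clock advances 58 minutes, so 1 faulty-clock minute corresponds to 60/58 true minutes.
From 7:45 to 3:29 on the faulty dial is 464 minutes.
True elapsed: 464 x 60/58 = 480 minutes = 8 hours.
True time: 7:45 + 8 hours = 3:45.

Final answer: 3:45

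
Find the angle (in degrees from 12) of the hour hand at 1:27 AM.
The hour hand moves 30 degrees per hour and 0.5 degrees per minute.
At 1:27: (1) x 30 + 27 x 0.5 = 30 + 13.5 = 43.5 degrees

Final answer: 43.5 degrees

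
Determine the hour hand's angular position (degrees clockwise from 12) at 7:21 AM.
The hour hand moves 30 degrees per hour and 0.5 degrees per minute.
At 7:21: (7) x 30 + 21 x 0.5 = 210 + 10.5 = 220.5 degrees

Final answer: 220.5 degrees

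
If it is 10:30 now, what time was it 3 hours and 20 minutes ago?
Starting time: 10:30 = 630 total minutes past 12:00
Subtracting: 3 hours and 20 minutes = 200 minutes
630 - 200 = 430 minutes
= 7 hours and 10 minutes past 12:00 = 7:10

Final answer: 7:10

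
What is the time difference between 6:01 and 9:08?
From 6:01 to 9:08:
(9 x 60 + 8) - (6 x 60 + 1) = 548 - 361 = 187 minutes
= 3 hours and 7 minutes

Final answer: 3 hours and 7 minutes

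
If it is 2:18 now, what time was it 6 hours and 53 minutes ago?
Starting time: 2:18 = 138 total minutes past 12:00
Subtracting: 6 hours and 53 minutes = 413 minutes
138 - 413 = -275 (negative, add 12 hours = 720) = 445 minutes
= 7 hours and 25 minutes past 12:00 = 7:25

Final answer: 7:25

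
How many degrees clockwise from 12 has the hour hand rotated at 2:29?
The hour hand moves 30 degrees per hour and 0.5 degrees per minute.
At 2:29: (2) x 30 + 29 x 0.5 = 60 + 14.5 = 74.5 degrees

Final answer: 74.5 degrees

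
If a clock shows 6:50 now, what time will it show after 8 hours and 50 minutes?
Starting time: 6:50
Adding 50 minutes to 50 minutes: 50 + 50 = 100 minutes = 1 hour and 40 minutes
Adding 8 hours: 6 + 8 + 1 (carry) = 15 - 12 = 3
Final time: 3:40

Final answer: 3:40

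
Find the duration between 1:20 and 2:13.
From 1:20 to 2:13:
(2 x 60 + 13) - (1 x 60 + 20) = 133 - 80 = 53 minutes
= 53 minutes

Final answer: 53 minutes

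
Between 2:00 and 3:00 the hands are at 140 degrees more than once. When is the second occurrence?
At t minutes past 2:00, the hour hand is at 30 x 2 + 0.5t degrees and the minute hand is at 6t degrees.
The smaller angle between them is 140 degrees when |30H - 5.5t| = 140 or |30H - 5.5t| = 220.
With H = 2, solve 30 x 2 - 5.5t = +/- target for each target:
  t = (30 x 2 - 140) / 5.5 = -14.55 (outside (0, 60))
  t = (30 x 2 + 140) / 5.5 = 36.36
  t = (30 x 2 - 220) / 5.5 = -29.09 (outside (0, 60))
  t = (30 x 2 + 220) / 5.5 = 50.91
Valid solutions in (0, 60): {36.36, 50.91} minutes.
The second occurrence is t = 50.91 minutes.
The hands form a 140-degree angle at 50.91 minutes past 2:00.

Final answer: 50.91 minutes past 2:00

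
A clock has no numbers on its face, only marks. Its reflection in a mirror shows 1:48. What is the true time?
Reflection across the vertical (12-6) axis maps a hand at angle A degrees to (360 - A) degrees, which sends a reading of T minutes past 12:00 to (720 - T) minutes past 12:00.
Mirror reads 1:48 = 108 minutes past 12:00.
Actual time: (720 - 108) mod 720 = 612 minutes = 10:12.

Final answer: 10:12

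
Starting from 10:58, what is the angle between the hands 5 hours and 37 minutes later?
First find the time 5 hours and 37 minutes after 10:58.
Total minutes: 10 x 60 + 58 + 5 x 60 + 37 = 995.
995 mod 720 = 275 minutes = 4:35.
Now compute the angle at 4:35:
Hour hand: 4 x 30 + 35 x 0.5 = 137.5 degrees
Minute hand: 35 x 6 = 210 degrees
Difference: |137.5 - 210| = 72.5 degrees
The angle is 72.5 degrees

Final answer: 72.5 degrees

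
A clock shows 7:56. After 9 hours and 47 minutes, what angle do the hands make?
First find the time 9 hours and 47 minutes after 7:56.
Total minutes: 7 x 60 + 56 + 9 x 60 + 47 = 1063.
1063 mod 720 = 343 minutes = 5:43.
Now compute the angle at 5:43:
Hour hand: 5 x 30 + 43 x 0.5 = 171.5 degrees
Minute hand: 43 x 6 = 258 degrees
Difference: |171.5 - 258| = 86.5 degrees
The angle is 86.5 degrees

Final answer: 86.5 degrees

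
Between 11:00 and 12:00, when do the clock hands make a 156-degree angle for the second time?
At t minutes past 11:00, the hour hand is at 30 x 11 + 0.5t degrees and the minute hand is at 6t degrees.
The smaller angle between them is 156 degrees when |30H - 5.5t| = 156 or |30H - 5.5t| = 204.
With H = 11, solve 30 x 11 - 5.5t = +/- target for each target:
  t = (30 x 11 - 156) / 5.5 = 31.64
  t = (30 x 11 + 156) / 5.5 = 88.36 (outside (0, 60))
  t = (30 x 11 - 204) / 5.5 = 22.91
  t = (30 x 11 + 204) / 5.5 = 97.09 (outside (0, 60))
Valid solutions in (0, 60): {22.91, 31.64} minutes.
The second occurrence is t = 31.64 minutes.
The hands form a 156-degree angle at 31.64 minutes past 11:00.

Final answer: 31.64 minutes past 11:00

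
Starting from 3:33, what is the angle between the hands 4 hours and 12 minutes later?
First find the time 4 hours and 12 minutes after 3:33.
Total minutes: 3 x 60 + 33 + 4 x 60 + 12 = 465.
465 mod 720 = 465 minutes = 7:45.
Now compute the angle at 7:45:
Hour hand: 7 x 30 + 45 x 0.5 = 232.5 degrees
Minute hand: 45 x 6 = 270 degrees
Difference: |232.5 - 270| = 37.5 degrees
The angle is 37.5 degrees

Final answer: 37.5 degrees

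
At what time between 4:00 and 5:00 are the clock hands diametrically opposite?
For hands to be 180 degrees apart: |30H - 5.5t| = 180
With H = 4: t = (30 x 4 + 180)/5.5 = 54.55 or t = (30 x 4 - 180)/5.5 = -10.91
First valid solution (0 < t < 60): t = 54.55 minutes
The hands are opposite at 54.55 minutes past 4:00.

Final answer: 54.55 minutes past 4:00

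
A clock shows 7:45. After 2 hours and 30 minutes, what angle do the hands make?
First find the time 2 hours and 30 minutes after 7:45.
Total minutes: 7 x 60 + 45 + 2 x 60 + 30 = 615.
615 mod 720 = 615 minutes = 10:15.
Now compute the angle at 10:15:
Hour hand: 10 x 30 + 15 x 0.5 = 307.5 degrees
Minute hand: 15 x 6 = 90 degrees
Difference: |307.5 - 90| = 217.5 degrees
Smaller angle: 360 - 217.5 = 142.5 degrees

Final answer: 142.5 degrees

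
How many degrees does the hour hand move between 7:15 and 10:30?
The hour hand moves 0.5 degrees per minute.
Time elapsed: 10:30 - 7:15 = 195 minutes
Angular displacement: 195 x 0.5 = 97.5 degrees

Final answer: 97.5 degrees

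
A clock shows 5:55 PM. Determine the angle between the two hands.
Hour hand position: 5 x 30 + 55 x 0.5 = 177.5 degrees
Minute hand position: 55 x 6 = 330 degrees
Difference: |177.5 - 330| = 152.5 degrees
The angle between the hands is 152.5 degrees

Final answer: 152.5 degrees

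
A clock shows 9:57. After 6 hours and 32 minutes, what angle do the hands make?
First find the time 6 hours and 32 minutes after 9:57.
Total minutes: 9 x 60 + 57 + 6 x 60 + 32 = 989.
989 mod 720 = 269 minutes = 4:29.
Now compute the angle at 4:29:
Hour hand: 4 x 30 + 29 x 0.5 = 134.5 degrees
Minute hand: 29 x 6 = 174 degrees
Difference: |134.5 - 174| = 39.5 degrees
The angle is 39.5 degrees

Final answer: 39.5 degrees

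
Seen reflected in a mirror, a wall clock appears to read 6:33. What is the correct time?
Reflection across the vertical (12-6) axis maps a hand at angle A degrees to (360 - A) degrees, which sends a reading of T minutes past 12:00 to (720 - T) minutes past 12:00.
Mirror reads 6:33 = 393 minutes past 12:00.
Actual time: (720 - 393) mod 720 = 327 minutes = 5:27.

Final answer: 5:27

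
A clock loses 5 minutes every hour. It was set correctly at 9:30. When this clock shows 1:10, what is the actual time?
For every 60 true minutes, the faulty clock advances 55 minutes, so 1 faulty-clock minute corresponds to 60/55 true minutes.
From 9:30 to 1:10 on the faulty dial is 220 minutes.
True elapsed: 220 x 60/55 = 240 minutes = 4 hours.
True time: 9:30 + 4 hours = 1:30.

Final answer: 1:30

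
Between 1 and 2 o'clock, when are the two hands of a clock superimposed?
The minute hand gains 5.5 degrees per minute on the hour hand.
At 1:00, the hour hand is at 30 degrees and the minute hand is at 0 degrees.
The gap is 30 degrees. Time to close: 30/5.5 = 60 x 1/11 = 5.45 minutes.
The hands overlap at 5.45 minutes past 1:00.

Final answer: 5.45 minutes past 1:00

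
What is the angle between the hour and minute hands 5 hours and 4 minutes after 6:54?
First find the time 5 hours and 4 minutes after 6:54.
Total minutes: 6 x 60 + 54 + 5 x 60 + 4 = 718.
718 mod 720 = 718 minutes = 11:58.
Now compute the angle at 11:58:
Hour hand: 11 x 30 + 58 x 0.5 = 359 degrees
Minute hand: 58 x 6 = 348 degrees
Difference: |359 - 348| = 11 degrees
The angle is 11 degrees

Final answer: 11 degrees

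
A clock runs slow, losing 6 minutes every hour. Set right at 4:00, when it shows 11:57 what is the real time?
For every 60 true minutes, the faulty clock advances 54 minutes, so 1 faulty-clock minute corresponds to 60/54 true minutes.
From 4:00 to 11:57 on the faulty dial is 477 minutes.
True elapsed: 477 x 60/54 = 530 minutes = 8 hours and 50 minutes.
True time: 4:00 + 8 hours and 50 minutes = 12:50.

Final answer: 12:50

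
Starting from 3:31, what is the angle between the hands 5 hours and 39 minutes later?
First find the time 5 hours and 39 minutes after 3:31.
Total minutes: 3 x 60 + 31 + 5 x 60 + 39 = 550.
550 mod 720 = 550 minutes = 9:10.
Now compute the angle at 9:10:
Hour hand: 9 x 30 + 10 x 0.5 = 275 degrees
Minute hand: 10 x 6 = 60 degrees
Difference: |275 - 60| = 215 degrees
Smaller angle: 360 - 215 = 145 degrees

Final answer: 145 degrees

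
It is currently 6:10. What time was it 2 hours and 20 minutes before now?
Starting time: 6:10 = 370 total minutes past 12:00
Subtracting: 2 hours and 20 minutes = 140 minutes
370 - 140 = 230 minutes
= 3 hours and 50 minutes past 12:00 = 3:50

Final answer: 3:50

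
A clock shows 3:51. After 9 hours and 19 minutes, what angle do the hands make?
First find the time 9 hours and 19 minutes after 3:51.
Total minutes: 3 x 60 + 51 + 9 x 60 + 19 = 790.
790 mod 720 = 70 minutes = 1:10.
Now compute the angle at 1:10:
Hour hand: 1 x 30 + 10 x 0.5 = 35 degrees
Minute hand: 10 x 6 = 60 degrees
Difference: |35 - 60| = 25 degrees
The angle is 25 degrees

Final answer: 25 degrees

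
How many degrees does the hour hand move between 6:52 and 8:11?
The hour hand moves 0.5 degrees per minute.
Time elapsed: 8:11 - 6:52 = 79 minutes
Angular displacement: 79 x 0.5 = 39.5 degrees

Final answer: 39.5 degrees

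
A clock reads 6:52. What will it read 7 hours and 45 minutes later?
Starting time: 6:52
Adding 45 minutes to 52 minutes: 52 + 45 = 97 minutes = 1 hour and 37 minutes
Adding 7 hours: 6 + 7 + 1 (carry) = 14 - 12 = 2
Final time: 2:37

Final answer: 2:37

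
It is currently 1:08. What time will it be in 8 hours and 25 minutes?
Starting time: 1:08
Adding 25 minutes to 8 minutes: 8 + 25 = 33 minutes
Adding 8 hours: 1 + 8 = 9
Final time: 9:33

Final answer: 9:33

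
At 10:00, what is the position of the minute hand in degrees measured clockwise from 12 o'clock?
The minute hand moves 6 degrees per minute.
At 10:00: 0 x 6 = 0 degrees

Final answer: 0 degrees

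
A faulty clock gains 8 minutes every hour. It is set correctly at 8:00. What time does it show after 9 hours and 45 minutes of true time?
For every 60 true minutes, the faulty clock advances 60 + 8 = 68 minutes.
True elapsed: 9 hours and 45 minutes = 585 minutes.
Faulty clock advances: 585 x 68/60 = 663 minutes (drift: 78 minutes ahead).
Shown time: 8:00 + 663 minutes = 7:03.

Final answer: 7:03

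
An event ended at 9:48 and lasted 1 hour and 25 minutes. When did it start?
Starting time: 9:48 = 588 total minutes past 12:00
Subtracting: 1 hour and 25 minutes = 85 minutes
588 - 85 = 503 minutes
= 8 hours and 23 minutes past 12:00 = 8:23

Final answer: 8:23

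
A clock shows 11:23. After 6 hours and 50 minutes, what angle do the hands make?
First find the time 6 hours and 50 minutes after 11:23.
Total minutes: 11 x 60 + 23 + 6 x 60 + 50 = 1093.
1093 mod 720 = 373 minutes = 6:13.
Now compute the angle at 6:13:
Hour hand: 6 x 30 + 13 x 0.5 = 186.5 degrees
Minute hand: 13 x 6 = 78 degrees
Difference: |186.5 - 78| = 108.5 degrees
The angle is 108.5 degrees

Final answer: 108.5 degrees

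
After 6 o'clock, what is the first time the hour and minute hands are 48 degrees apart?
At t minutes past 6:00, the hour hand is at 30 x 6 + 0.5t degrees and the minute hand is at 6t degrees.
The smaller angle between them is 48 degrees when |30H - 5.5t| = 48 or |30H - 5.5t| = 312.
With H = 6, solve 30 x 6 - 5.5t = +/- target for each target:
  t = (30 x 6 - 48) / 5.5 = 24
  t = (30 x 6 + 48) / 5.5 = 41.45
  t = (30 x 6 - 312) / 5.5 = -24 (outside (0, 60))
  t = (30 x 6 + 312) / 5.5 = 89.45 (outside (0, 60))
Valid solutions in (0, 60): {24, 41.45} minutes.
The first occurrence is t = 24 minutes.
The hands form a 48-degree angle at 24 minutes past 6:00.

Final answer: 24 minutes past 6:00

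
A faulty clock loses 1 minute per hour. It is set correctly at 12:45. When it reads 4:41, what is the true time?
For every 60 true minutes, the faulty clock advances 59 minutes, so 1 faulty-clock minute corresponds to 60/59 true minutes.
From 12:45 to 4:41 on the faulty dial is 236 minutes.
True elapsed: 236 x 60/59 = 240 minutes = 4 hours.
True time: 12:45 + 4 hours = 4:45.

Final answer: 4:45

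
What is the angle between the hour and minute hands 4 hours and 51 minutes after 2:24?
First find the time 4 hours and 51 minutes after 2:24.
Total minutes: 2 x 60 + 24 + 4 x 60 + 51 = 435.
435 mod 720 = 435 minutes = 7:15.
Now compute the angle at 7:15:
Hour hand: 7 x 30 + 15 x 0.5 = 217.5 degrees
Minute hand: 15 x 6 = 90 degrees
Difference: |217.5 - 90| = 127.5 degrees
The angle is 127.5 degrees

Final answer: 127.5 degrees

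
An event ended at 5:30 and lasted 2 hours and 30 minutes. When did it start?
Starting time: 5:30 = 330 total minutes past 12:00
Subtracting: 2 hours and 30 minutes = 150 minutes
330 - 150 = 180 minutes
= 3 hours past 12:00 = 3:00

Final answer: 3:00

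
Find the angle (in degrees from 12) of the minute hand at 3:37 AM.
The minute hand moves 6 degrees per minute.
At 3:37: 37 x 6 = 222 degrees

Final answer: 222 degrees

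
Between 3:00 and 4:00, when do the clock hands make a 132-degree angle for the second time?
At t minutes past 3:00, the hour hand is at 30 x 3 + 0.5t degrees and the minute hand is at 6t degrees.
The smaller angle between them is 132 degrees when |30H - 5.5t| = 132 or |30H - 5.5t| = 228.
With H = 3, solve 30 x 3 - 5.5t = +/- target for each target:
  t = (30 x 3 - 132) / 5.5 = -7.64 (outside (0, 60))
  t = (30 x 3 + 132) / 5.5 = 40.36
  t = (30 x 3 - 228) / 5.5 = -25.09 (outside (0, 60))
  t = (30 x 3 + 228) / 5.5 = 57.82
Valid solutions in (0, 60): {40.36, 57.82} minutes.
The second occurrence is t = 57.82 minutes.
The hands form a 132-degree angle at 57.82 minutes past 3:00.

Final answer: 57.82 minutes past 3:00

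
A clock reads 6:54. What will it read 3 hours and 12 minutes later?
Starting time: 6:54
Adding 12 minutes to 54 minutes: 54 + 12 = 66 minutes = 1 hour and 6 minutes
Adding 3 hours: 6 + 3 + 1 (carry) = 10
Final time: 10:06

Final answer: 10:06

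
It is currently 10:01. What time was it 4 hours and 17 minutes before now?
Starting time: 10:01 = 601 total minutes past 12:00
Subtracting: 4 hours and 17 minutes = 257 minutes
601 - 257 = 344 minutes
= 5 hours and 44 minutes past 12:00 = 5:44

Final answer: 5:44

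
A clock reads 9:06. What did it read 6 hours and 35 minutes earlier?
Starting time: 9:06 = 546 total minutes past 12:00
Subtracting: 6 hours and 35 minutes = 395 minutes
546 - 395 = 151 minutes
= 2 hours and 31 minutes past 12:00 = 2:31

Final answer: 2:31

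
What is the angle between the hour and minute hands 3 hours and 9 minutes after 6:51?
First find the time 3 hours and 9 minutes after 6:51.
Total minutes: 6 x 60 + 51 + 3 x 60 + 9 = 600.
600 mod 720 = 600 minutes = 10:00.
Now compute the angle at 10:00:
Hour hand: 10 x 30 + 0 x 0.5 = 300 degrees
Minute hand: 0 x 6 = 0 degrees
Difference: |300 - 0| = 300 degrees
Smaller angle: 360 - 300 = 60 degrees

Final answer: 60 degrees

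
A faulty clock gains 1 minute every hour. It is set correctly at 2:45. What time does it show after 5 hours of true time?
For every 60 true minutes, the faulty clock advances 60 + 1 = 61 minutes.
True elapsed: 5 hours = 300 minutes.
Faulty clock advances: 300 x 61/60 = 305 minutes (drift: 5 minutes ahead).
Shown time: 2:45 + 305 minutes = 7:50.

Final answer: 7:50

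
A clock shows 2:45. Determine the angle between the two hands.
Hour hand position: 2 x 30 + 45 x 0.5 = 82.5 degrees
Minute hand position: 45 x 6 = 270 degrees
Difference: |82.5 - 270| = 187.5 degrees
Since 187.5 > 180, the smaller angle is 360 - 187.5 = 172.5 degrees

Final answer: 172.5 degrees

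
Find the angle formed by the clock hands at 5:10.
Hour hand position: 5 x 30 + 10 x 0.5 = 155 degrees
Minute hand position: 10 x 6 = 60 degrees
Difference: |155 - 60| = 95 degrees
The angle between the hands is 95 degrees

Final answer: 95 degrees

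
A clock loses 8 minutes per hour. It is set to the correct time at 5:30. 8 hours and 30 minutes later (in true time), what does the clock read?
For every 60 true minutes, the faulty clock advances 60 - 8 = 52 minutes.
True elapsed: 8 hours and 30 minutes = 510 minutes.
Faulty clock advances: 510 x 52/60 = 442 minutes (drift: 68 minutes behind).
Shown time: 5:30 + 442 minutes = 12:52.

Final answer: 12:52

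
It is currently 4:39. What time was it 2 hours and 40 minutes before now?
Starting time: 4:39 = 279 total minutes past 12:00
Subtracting: 2 hours and 40 minutes = 160 minutes
279 - 160 = 119 minutes
= 1 hour and 59 minutes past 12:00 = 1:59

Final answer: 1:59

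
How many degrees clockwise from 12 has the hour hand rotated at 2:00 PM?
The hour hand moves 30 degrees per hour and 0.5 degrees per minute.
At 2:00: (2) x 30 + 0 x 0.5 = 60 + 0 = 60 degrees

Final answer: 60 degrees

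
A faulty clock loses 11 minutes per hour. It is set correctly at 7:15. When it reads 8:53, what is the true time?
For every 60 true minutes, the faulty clock advances 49 minutes, so 1 faulty-clock minute corresponds to 60/49 true minutes.
From 7:15 to 8:53 on the faulty dial is 98 minutes.
True elapsed: 98 x 60/49 = 120 minutes = 2 hours.
True time: 7:15 + 2 hours = 9:15.

Final answer: 9:15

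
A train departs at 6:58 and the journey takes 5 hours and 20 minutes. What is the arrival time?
Starting time: 6:58
Adding 20 minutes to 58 minutes: 58 + 20 = 78 minutes = 1 hour and 18 minutes
Adding 5 hours: 6 + 5 + 1 (carry) = 12
Final time: 12:18

Final answer: 12:18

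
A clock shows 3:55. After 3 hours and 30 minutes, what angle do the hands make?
First find the time 3 hours and 30 minutes after 3:55.
Total minutes: 3 x 60 + 55 + 3 x 60 + 30 = 445.
445 mod 720 = 445 minutes = 7:25.
Now compute the angle at 7:25:
Hour hand: 7 x 30 + 25 x 0.5 = 222.5 degrees
Minute hand: 25 x 6 = 150 degrees
Difference: |222.5 - 150| = 72.5 degrees
The angle is 72.5 degrees

Final answer: 72.5 degrees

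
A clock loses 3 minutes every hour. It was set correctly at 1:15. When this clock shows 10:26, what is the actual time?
For every 60 true minutes, the faulty clock advances 57 minutes, so 1 faulty-clock minute corresponds to 60/57 true minutes.
From 1:15 to 10:26 on the faulty dial is 551 minutes.
True elapsed: 551 x 60/57 = 580 minutes = 9 hours and 40 minutes.
True time: 1:15 + 9 hours and 40 minutes = 10:55.

Final answer: 10:55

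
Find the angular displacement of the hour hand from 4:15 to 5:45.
The hour hand moves 0.5 degrees per minute.
Time elapsed: 5:45 - 4:15 = 90 minutes
Angular displacement: 90 x 0.5 = 45 degrees

Final answer: 45 degrees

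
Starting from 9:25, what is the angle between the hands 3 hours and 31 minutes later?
First find the time 3 hours and 31 minutes after 9:25.
Total minutes: 9 x 60 + 25 + 3 x 60 + 31 = 776.
776 mod 720 = 56 minutes = 12:56.
Now compute the angle at 12:56:
Hour hand: 0 x 30 + 56 x 0.5 = 28 degrees
Minute hand: 56 x 6 = 336 degrees
Difference: |28 - 336| = 308 degrees
Smaller angle: 360 - 308 = 52 degrees

Final answer: 52 degrees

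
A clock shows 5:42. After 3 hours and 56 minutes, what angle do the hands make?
First find the time 3 hours and 56 minutes after 5:42.
Total minutes: 5 x 60 + 42 + 3 x 60 + 56 = 578.
578 mod 720 = 578 minutes = 9:38.
Now compute the angle at 9:38:
Hour hand: 9 x 30 + 38 x 0.5 = 289 degrees
Minute hand: 38 x 6 = 228 degrees
Difference: |289 - 228| = 61 degrees
The angle is 61 degrees

Final answer: 61 degrees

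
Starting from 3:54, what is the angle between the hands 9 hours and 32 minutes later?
First find the time 9 hours and 32 minutes after 3:54.
Total minutes: 3 x 60 + 54 + 9 x 60 + 32 = 806.
806 mod 720 = 86 minutes = 1:26.
Now compute the angle at 1:26:
Hour hand: 1 x 30 + 26 x 0.5 = 43 degrees
Minute hand: 26 x 6 = 156 degrees
Difference: |43 - 156| = 113 degrees
The angle is 113 degrees

Final answer: 113 degrees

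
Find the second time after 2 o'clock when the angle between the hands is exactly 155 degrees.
At t minutes past 2:00, the hour hand is at 30 x 2 + 0.5t degrees and the minute hand is at 6t degrees.
The smaller angle between them is 155 degrees when |30H - 5.5t| = 155 or |30H - 5.5t| = 205.
With H = 2, solve 30 x 2 - 5.5t = +/- target for each target:
  t = (30 x 2 - 155) / 5.5 = -17.27 (outside (0, 60))
  t = (30 x 2 + 155) / 5.5 = 39.09
  t = (30 x 2 - 205) / 5.5 = -26.36 (outside (0, 60))
  t = (30 x 2 + 205) / 5.5 = 48.18
Valid solutions in (0, 60): {39.09, 48.18} minutes.
The second occurrence is t = 48.18 minutes.
The hands form a 155-degree angle at 48.18 minutes past 2:00.

Final answer: 48.18 minutes past 2:00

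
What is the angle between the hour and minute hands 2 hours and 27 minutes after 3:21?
First find the time 2 hours and 27 minutes after 3:21.
Total minutes: 3 x 60 + 21 + 2 x 60 + 27 = 348.
348 mod 720 = 348 minutes = 5:48.
Now compute the angle at 5:48:
Hour hand: 5 x 30 + 48 x 0.5 = 174 degrees
Minute hand: 48 x 6 = 288 degrees
Difference: |174 - 288| = 114 degrees
The angle is 114 degrees

Final answer: 114 degrees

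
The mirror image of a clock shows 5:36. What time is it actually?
Reflection across the vertical (12-6) axis maps a hand at angle A degrees to (360 - A) degrees, which sends a reading of T minutes past 12:00 to (720 - T) minutes past 12:00.
Mirror reads 5:36 = 336 minutes past 12:00.
Actual time: (720 - 336) mod 720 = 384 minutes = 6:24.

Final answer: 6:24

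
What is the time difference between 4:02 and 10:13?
From 4:02 to 10:13:
(10 x 60 + 13) - (4 x 60 + 2) = 613 - 242 = 371 minutes
= 6 hours and 11 minutes

Final answer: 6 hours and 11 minutes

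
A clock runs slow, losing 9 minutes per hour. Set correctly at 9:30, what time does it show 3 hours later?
For every 60 true minutes, the faulty clock advances 60 - 9 = 51 minutes.
True elapsed: 3 hours = 180 minutes.
Faulty clock advances: 180 x 51/60 = 153 minutes (drift: 27 minutes behind).
Shown time: 9:30 + 153 minutes = 12:03.

Final answer: 12:03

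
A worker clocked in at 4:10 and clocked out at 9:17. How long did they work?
From 4:10 to 9:17:
(9 x 60 + 17) - (4 x 60 + 10) = 557 - 250 = 307 minutes
= 5 hours and 7 minutes

Final answer: 5 hours and 7 minutes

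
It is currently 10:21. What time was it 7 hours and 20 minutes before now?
Starting time: 10:21 = 621 total minutes past 12:00
Subtracting: 7 hours and 20 minutes = 440 minutes
621 - 440 = 181 minutes
= 3 hours and 1 minute past 12:00 = 3:01

Final answer: 3:01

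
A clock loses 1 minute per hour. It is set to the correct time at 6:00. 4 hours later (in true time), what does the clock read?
For every 60 true minutes, the faulty clock advances 60 - 1 = 59 minutes.
True elapsed: 4 hours = 240 minutes.
Faulty clock advances: 240 x 59/60 = 236 minutes (drift: 4 minutes behind).
Shown time: 6:00 + 236 minutes = 9:56.

Final answer: 9:56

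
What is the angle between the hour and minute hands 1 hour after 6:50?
First find the time 1 hour after 6:50.
Total minutes: 6 x 60 + 50 + 1 x 60 + 0 = 470.
470 mod 720 = 470 minutes = 7:50.
Now compute the angle at 7:50:
Hour hand: 7 x 30 + 50 x 0.5 = 235 degrees
Minute hand: 50 x 6 = 300 degrees
Difference: |235 - 300| = 65 degrees
The angle is 65 degrees

Final answer: 65 degrees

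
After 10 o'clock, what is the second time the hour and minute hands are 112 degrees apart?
At t minutes past 10:00, the hour hand is at 30 x 10 + 0.5t degrees and the minute hand is at 6t degrees.
The smaller angle between them is 112 degrees when |30H - 5.5t| = 112 or |30H - 5.5t| = 248.
With H = 10, solve 30 x 10 - 5.5t = +/- target for each target:
  t = (30 x 10 - 112) / 5.5 = 34.18
  t = (30 x 10 + 112) / 5.5 = 74.91 (outside (0, 60))
  t = (30 x 10 - 248) / 5.5 = 9.45
  t = (30 x 10 + 248) / 5.5 = 99.64 (outside (0, 60))
Valid solutions in (0, 60): {9.45, 34.18} minutes.
The second occurrence is t = 34.18 minutes.
The hands form a 112-degree angle at 34.18 minutes past 10:00.

Final answer: 34.18 minutes past 10:00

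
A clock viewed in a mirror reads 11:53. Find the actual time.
Reflection across the vertical (12-6) axis maps a hand at angle A degrees to (360 - A) degrees, which sends a reading of T minutes past 12:00 to (720 - T) minutes past 12:00.
Mirror reads 11:53 = 713 minutes past 12:00.
Actual time: (720 - 713) mod 720 = 7 minutes = 12:07.

Final answer: 12:07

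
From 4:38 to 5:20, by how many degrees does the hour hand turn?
The hour hand moves 0.5 degrees per minute.
Time elapsed: 5:20 - 4:38 = 42 minutes
Angular displacement: 42 x 0.5 = 21 degrees

Final answer: 21 degrees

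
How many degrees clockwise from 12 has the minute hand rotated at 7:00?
The minute hand moves 6 degrees per minute.
At 7:00: 0 x 6 = 0 degrees

Final answer: 0 degrees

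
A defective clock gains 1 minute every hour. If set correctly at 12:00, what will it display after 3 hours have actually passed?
For every 60 true minutes, the faulty clock advances 60 + 1 = 61 minutes.
True elapsed: 3 hours = 180 minutes.
Faulty clock advances: 180 x 61/60 = 183 minutes (drift: 3 minutes ahead).
Shown time: 12:00 + 183 minutes = 3:03.

Final answer: 3:03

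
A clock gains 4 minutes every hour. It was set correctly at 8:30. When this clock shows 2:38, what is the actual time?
For every 60 true minutes, the faulty clock advances 64 minutes, so 1 faulty-clock minute corresponds to 60/64 true minutes.
From 8:30 to 2:38 on the faulty dial is 368 minutes.
True elapsed: 368 x 60/64 = 345 minutes = 5 hours and 45 minutes.
True time: 8:30 + 5 hours and 45 minutes = 2:15.

Final answer: 2:15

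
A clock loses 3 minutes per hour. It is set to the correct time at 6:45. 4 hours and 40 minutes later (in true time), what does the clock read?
For every 60 true minutes, the faulty clock advances 60 - 3 = 57 minutes.
True elapsed: 4 hours and 40 minutes = 280 minutes.
Faulty clock advances: 280 x 57/60 = 266 minutes (drift: 14 minutes behind).
Shown time: 6:45 + 266 minutes = 11:11.

Final answer: 11:11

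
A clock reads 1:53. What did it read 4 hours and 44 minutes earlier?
Starting time: 1:53 = 113 total minutes past 12:00
Subtracting: 4 hours and 44 minutes = 284 minutes
113 - 284 = -171 (negative, add 12 hours = 720) = 549 minutes
= 9 hours and 9 minutes past 12:00 = 9:09

Final answer: 9:09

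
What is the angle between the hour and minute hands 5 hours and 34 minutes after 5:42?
First find the time 5 hours and 34 minutes after 5:42.
Total minutes: 5 x 60 + 42 + 5 x 60 + 34 = 676.
676 mod 720 = 676 minutes = 11:16.
Now compute the angle at 11:16:
Hour hand: 11 x 30 + 16 x 0.5 = 338 degrees
Minute hand: 16 x 6 = 96 degrees
Difference: |338 - 96| = 242 degrees
Smaller angle: 360 - 242 = 118 degrees

Final answer: 118 degrees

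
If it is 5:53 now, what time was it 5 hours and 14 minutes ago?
Starting time: 5:53 = 353 total minutes past 12:00
Subtracting: 5 hours and 14 minutes = 314 minutes
353 - 314 = 39 minutes
= 39 minutes past 12:00 = 12:39

Final answer: 12:39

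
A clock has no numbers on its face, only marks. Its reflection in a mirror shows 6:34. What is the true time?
Reflection across the vertical (12-6) axis maps a hand at angle A degrees to (360 - A) degrees, which sends a reading of T minutes past 12:00 to (720 - T) minutes past 12:00.
Mirror reads 6:34 = 394 minutes past 12:00.
Actual time: (720 - 394) mod 720 = 326 minutes = 5:26.

Final answer: 5:26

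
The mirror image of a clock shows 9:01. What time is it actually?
Reflection across the vertical (12-6) axis maps a hand at angle A degrees to (360 - A) degrees, which sends a reading of T minutes past 12:00 to (720 - T) minutes past 12:00.
Mirror reads 9:01 = 541 minutes past 12:00.
Actual time: (720 - 541) mod 720 = 179 minutes = 2:59.

Final answer: 2:59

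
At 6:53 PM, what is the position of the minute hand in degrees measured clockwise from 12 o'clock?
The minute hand moves 6 degrees per minute.
At 6:53: 53 x 6 = 318 degrees

Final answer: 318 degrees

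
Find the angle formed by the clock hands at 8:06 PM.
Hour hand position: 8 x 30 + 6 x 0.5 = 243 degrees
Minute hand position: 6 x 6 = 36 degrees
Difference: |243 - 36| = 207 degrees
Since 207 > 180, the smaller angle is 360 - 207 = 153 degrees

Final answer: 153 degrees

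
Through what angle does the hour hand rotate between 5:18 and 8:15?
The hour hand moves 0.5 degrees per minute.
Time elapsed: 8:15 - 5:18 = 177 minutes
Angular displacement: 177 x 0.5 = 88.5 degrees

Final answer: 88.5 degrees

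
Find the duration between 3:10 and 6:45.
From 3:10 to 6:45:
(6 x 60 + 45) - (3 x 60 + 10) = 405 - 190 = 215 minutes
= 3 hours and 35 minutes

Final answer: 3 hours and 35 minutes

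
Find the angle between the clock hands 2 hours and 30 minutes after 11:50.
First find the time 2 hours and 30 minutes after 11:50.
Total minutes: 11 x 60 + 50 + 2 x 60 + 30 = 860.
860 mod 720 = 140 minutes = 2:20.
Now compute the angle at 2:20:
Hour hand: 2 x 30 + 20 x 0.5 = 70 degrees
Minute hand: 20 x 6 = 120 degrees
Difference: |70 - 120| = 50 degrees
The angle is 50 degrees

Final answer: 50 degrees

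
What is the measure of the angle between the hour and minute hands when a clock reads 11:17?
Hour hand position: 11 x 30 + 17 x 0.5 = 338.5 degrees
Minute hand position: 17 x 6 = 102 degrees
Difference: |338.5 - 102| = 236.5 degrees
Since 236.5 > 180, the smaller angle is 360 - 236.5 = 123.5 degrees

Final answer: 123.5 degrees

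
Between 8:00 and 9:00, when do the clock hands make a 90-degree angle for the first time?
At t minutes past 8:00, the hour hand is at 30 x 8 + 0.5t degrees and the minute hand is at 6t degrees.
The smaller angle between them is 90 degrees when |30H - 5.5t| = 90 or |30H - 5.5t| = 270.
With H = 8, solve 30 x 8 - 5.5t = +/- target for each target:
  t = (30 x 8 - 90) / 5.5 = 27.27
  t = (30 x 8 + 90) / 5.5 = 60 (outside (0, 60))
  t = (30 x 8 - 270) / 5.5 = -5.45 (outside (0, 60))
  t = (30 x 8 + 270) / 5.5 = 92.73 (outside (0, 60))
Valid solutions in (0, 60): {27.27} minutes.
The first occurrence is t = 27.27 minutes.
The hands form a 90-degree angle at 27.27 minutes past 8:00.

Final answer: 27.27 minutes past 8:00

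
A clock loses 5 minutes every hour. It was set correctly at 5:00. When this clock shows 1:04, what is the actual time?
For every 60 true minutes, the faulty clock advances 55 minutes, so 1 faulty-clock minute corresponds to 60/55 true minutes.
From 5:00 to 1:04 on the faulty dial is 484 minutes.
True elapsed: 484 x 60/55 = 528 minutes = 8 hours and 48 minutes.
True time: 5:00 + 8 hours and 48 minutes = 1:48.

Final answer: 1:48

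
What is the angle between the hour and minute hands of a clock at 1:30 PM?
Hour hand position: 1 x 30 + 30 x 0.5 = 45 degrees
Minute hand position: 30 x 6 = 180 degrees
Difference: |45 - 180| = 135 degrees
The angle between the hands is 135 degrees

Final answer: 135 degrees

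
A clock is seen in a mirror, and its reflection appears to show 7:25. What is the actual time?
Reflection across the vertical (12-6) axis maps a hand at angle A degrees to (360 - A) degrees, which sends a reading of T minutes past 12:00 to (720 - T) minutes past 12:00.
Mirror reads 7:25 = 445 minutes past 12:00.
Actual time: (720 - 445) mod 720 = 275 minutes = 4:35.

Final answer: 4:35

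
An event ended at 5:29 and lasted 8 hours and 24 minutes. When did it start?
Starting time: 5:29 = 329 total minutes past 12:00
Subtracting: 8 hours and 24 minutes = 504 minutes
329 - 504 = -175 (negative, add 12 hours = 720) = 545 minutes
= 9 hours and 5 minutes past 12:00 = 9:05

Final answer: 9:05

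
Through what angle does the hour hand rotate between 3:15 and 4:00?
The hour hand moves 0.5 degrees per minute.
Time elapsed: 4:00 - 3:15 = 45 minutes
Angular displacement: 45 x 0.5 = 22.5 degrees

Final answer: 22.5 degrees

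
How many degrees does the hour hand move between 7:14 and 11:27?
The hour hand moves 0.5 degrees per minute.
Time elapsed: 11:27 - 7:14 = 253 minutes
Angular displacement: 253 x 0.5 = 126.5 degrees

Final answer: 126.5 degrees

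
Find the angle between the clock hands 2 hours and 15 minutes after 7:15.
First find the time 2 hours and 15 minutes after 7:15.
Total minutes: 7 x 60 + 15 + 2 x 60 + 15 = 570.
570 mod 720 = 570 minutes = 9:30.
Now compute the angle at 9:30:
Hour hand: 9 x 30 + 30 x 0.5 = 285 degrees
Minute hand: 30 x 6 = 180 degrees
Difference: |285 - 180| = 105 degrees
The angle is 105 degrees

Final answer: 105 degrees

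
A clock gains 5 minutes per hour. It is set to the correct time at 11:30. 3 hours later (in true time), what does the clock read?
For every 60 true minutes, the faulty clock advances 60 + 5 = 65 minutes.
True elapsed: 3 hours = 180 minutes.
Faulty clock advances: 180 x 65/60 = 195 minutes (drift: 15 minutes ahead).
Shown time: 11:30 + 195 minutes = 2:45.

Final answer: 2:45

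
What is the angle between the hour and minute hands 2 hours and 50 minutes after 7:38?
First find the time 2 hours and 50 minutes after 7:38.
Total minutes: 7 x 60 + 38 + 2 x 60 + 50 = 628.
628 mod 720 = 628 minutes = 10:28.
Now compute the angle at 10:28:
Hour hand: 10 x 30 + 28 x 0.5 = 314 degrees
Minute hand: 28 x 6 = 168 degrees
Difference: |314 - 168| = 146 degrees
The angle is 146 degrees

Final answer: 146 degrees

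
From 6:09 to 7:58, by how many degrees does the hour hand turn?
The hour hand moves 0.5 degrees per minute.
Time elapsed: 7:58 - 6:09 = 109 minutes
Angular displacement: 109 x 0.5 = 54.5 degrees

Final answer: 54.5 degrees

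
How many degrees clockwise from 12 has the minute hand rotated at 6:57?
The minute hand moves 6 degrees per minute.
At 6:57: 57 x 6 = 342 degrees

Final answer: 342 degrees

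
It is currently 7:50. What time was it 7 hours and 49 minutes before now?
Starting time: 7:50 = 470 total minutes past 12:00
Subtracting: 7 hours and 49 minutes = 469 minutes
470 - 469 = 1 minutes
= 1 minute past 12:00 = 12:01

Final answer: 12:01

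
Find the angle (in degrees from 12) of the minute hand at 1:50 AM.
The minute hand moves 6 degrees per minute.
At 1:50: 50 x 6 = 300 degrees

Final answer: 300 degrees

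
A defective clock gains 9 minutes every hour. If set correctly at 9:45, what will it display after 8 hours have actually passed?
For every 60 true minutes, the faulty clock advances 60 + 9 = 69 minutes.
True elapsed: 8 hours = 480 minutes.
Faulty clock advances: 480 x 69/60 = 552 minutes (drift: 72 minutes ahead).
Shown time: 9:45 + 552 minutes = 6:57.

Final answer: 6:57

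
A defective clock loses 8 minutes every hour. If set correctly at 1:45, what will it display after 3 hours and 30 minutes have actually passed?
For every 60 true minutes, the faulty clock advances 60 - 8 = 52 minutes.
True elapsed: 3 hours and 30 minutes = 210 minutes.
Faulty clock advances: 210 x 52/60 = 182 minutes (drift: 28 minutes behind).
Shown time: 1:45 + 182 minutes = 4:47.

Final answer: 4:47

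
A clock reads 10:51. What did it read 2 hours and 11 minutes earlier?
Starting time: 10:51 = 651 total minutes past 12:00
Subtracting: 2 hours and 11 minutes = 131 minutes
651 - 131 = 520 minutes
= 8 hours and 40 minutes past 12:00 = 8:40

Final answer: 8:40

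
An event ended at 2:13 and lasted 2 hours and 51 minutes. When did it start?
Starting time: 2:13 = 133 total minutes past 12:00
Subtracting: 2 hours and 51 minutes = 171 minutes
133 - 171 = -38 (negative, add 12 hours = 720) = 682 minutes
= 11 hours and 22 minutes past 12:00 = 11:22

Final answer: 11:22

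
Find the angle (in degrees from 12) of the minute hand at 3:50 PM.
The minute hand moves 6 degrees per minute.
At 3:50: 50 x 6 = 300 degrees

Final answer: 300 degrees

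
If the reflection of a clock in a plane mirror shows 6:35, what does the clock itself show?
Reflection across the vertical (12-6) axis maps a hand at angle A degrees to (360 - A) degrees, which sends a reading of T minutes past 12:00 to (720 - T) minutes past 12:00.
Mirror reads 6:35 = 395 minutes past 12:00.
Actual time: (720 - 395) mod 720 = 325 minutes = 5:25.

Final answer: 5:25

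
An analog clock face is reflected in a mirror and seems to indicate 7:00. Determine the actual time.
Reflection across the vertical (12-6) axis maps a hand at angle A degrees to (360 - A) degrees, which sends a reading of T minutes past 12:00 to (720 - T) minutes past 12:00.
Mirror reads 7:00 = 420 minutes past 12:00.
Actual time: (720 - 420) mod 720 = 300 minutes = 5:00.

Final answer: 5:00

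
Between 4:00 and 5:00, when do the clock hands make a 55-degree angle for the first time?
At t minutes past 4:00, the hour hand is at 30 x 4 + 0.5t degrees and the minute hand is at 6t degrees.
The smaller angle between them is 55 degrees when |30H - 5.5t| = 55 or |30H - 5.5t| = 305.
With H = 4, solve 30 x 4 - 5.5t = +/- target for each target:
  t = (30 x 4 - 55) / 5.5 = 11.82
  t = (30 x 4 + 55) / 5.5 = 31.82
  t = (30 x 4 - 305) / 5.5 = -33.64 (outside (0, 60))
  t = (30 x 4 + 305) / 5.5 = 77.27 (outside (0, 60))
Valid solutions in (0, 60): {11.82, 31.82} minutes.
The first occurrence is t = 11.82 minutes.
The hands form a 55-degree angle at 11.82 minutes past 4:00.

Final answer: 11.82 minutes past 4:00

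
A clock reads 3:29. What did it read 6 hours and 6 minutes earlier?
Starting time: 3:29 = 209 total minutes past 12:00
Subtracting: 6 hours and 6 minutes = 366 minutes
209 - 366 = -157 (negative, add 12 hours = 720) = 563 minutes
= 9 hours and 23 minutes past 12:00 = 9:23

Final answer: 9:23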